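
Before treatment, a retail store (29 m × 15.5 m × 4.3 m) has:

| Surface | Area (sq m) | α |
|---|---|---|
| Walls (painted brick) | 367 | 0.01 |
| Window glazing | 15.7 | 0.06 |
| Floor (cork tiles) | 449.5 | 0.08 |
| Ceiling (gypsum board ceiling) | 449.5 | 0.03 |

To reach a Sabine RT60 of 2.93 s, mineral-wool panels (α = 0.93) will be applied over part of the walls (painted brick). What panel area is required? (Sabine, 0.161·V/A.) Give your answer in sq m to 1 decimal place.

Equivalent absorption area: A₁ = 367*0.01 + 15.7*0.06 + 449.5*0.08 + 449.5*0.03 = 54.057 sq m.
Required A₂ = 0.161·1932.85/2.93 = 106.208 sabins.
ΔA needed = 106.208 − 54.057 = 52.151 sabins.
Each sq m of panel replacing the walls (painted brick) adds (0.93 − 0.01) = 0.92 sabins.
Area = ΔA/Δα = 52.151/0.92 = 56.7 sq m.

56.7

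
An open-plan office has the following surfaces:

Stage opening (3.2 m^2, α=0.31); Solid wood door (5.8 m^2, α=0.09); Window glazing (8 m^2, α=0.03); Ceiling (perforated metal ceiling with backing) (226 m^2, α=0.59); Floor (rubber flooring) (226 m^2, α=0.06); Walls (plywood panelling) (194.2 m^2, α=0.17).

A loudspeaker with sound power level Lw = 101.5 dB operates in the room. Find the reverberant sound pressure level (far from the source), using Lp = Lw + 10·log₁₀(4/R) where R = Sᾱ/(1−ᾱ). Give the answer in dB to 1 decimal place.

A = 181.668 sabins; S = 663.2 m^2.
ᾱ = 181.668/663.2 = 0.2739; R = Sᾱ/(1−ᾱ) = 181.668/(1−0.2739) = 250.197 m^2.
Lp = Lw + 10 log₁₀(4/R) = 101.5 -17.96 = 83.5 dB.

83.5 dB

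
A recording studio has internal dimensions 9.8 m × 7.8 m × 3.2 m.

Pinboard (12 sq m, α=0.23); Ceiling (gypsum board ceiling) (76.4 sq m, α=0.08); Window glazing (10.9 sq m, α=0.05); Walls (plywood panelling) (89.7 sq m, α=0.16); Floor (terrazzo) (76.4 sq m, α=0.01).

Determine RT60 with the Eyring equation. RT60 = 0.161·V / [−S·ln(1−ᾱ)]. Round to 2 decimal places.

S = Σ Sᵢ = 265.4 sq m.
Σ(Sᵢαᵢ) = 12×0.23 + 76.4×0.08 + 10.9×0.05 + 89.7×0.16 + 76.4×0.01 = 24.533.
Mean coefficient ᾱ = A/S = 0.0924.
−S·ln(1−ᾱ) = −265.4 × ln(1 − 0.0924) = 25.731.
V = 9.8 × 7.8 × 3.2 = 244.608 m³.
T = 0.161·V/[−S·ln(1−ᾱ)] = 0.161·244.608/25.731 = 1.53 s.

1.53 sec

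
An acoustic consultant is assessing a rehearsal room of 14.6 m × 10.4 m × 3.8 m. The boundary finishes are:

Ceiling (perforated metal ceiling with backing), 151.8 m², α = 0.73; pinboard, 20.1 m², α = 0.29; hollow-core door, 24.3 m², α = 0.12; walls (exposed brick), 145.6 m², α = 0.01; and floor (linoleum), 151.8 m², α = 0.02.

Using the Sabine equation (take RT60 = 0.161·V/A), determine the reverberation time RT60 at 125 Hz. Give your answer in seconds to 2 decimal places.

0.75 seconds

Summing Sᵢαᵢ: 110.814 + 5.829 + 2.916 + 1.456 + 3.036 → A = 124.051 sabins.
V = 14.6·10.4·3.8 = 576.992 m³.
RT60 = 0.161 · V / A = 0.161 × 576.992 / 124.051 = 0.75 s.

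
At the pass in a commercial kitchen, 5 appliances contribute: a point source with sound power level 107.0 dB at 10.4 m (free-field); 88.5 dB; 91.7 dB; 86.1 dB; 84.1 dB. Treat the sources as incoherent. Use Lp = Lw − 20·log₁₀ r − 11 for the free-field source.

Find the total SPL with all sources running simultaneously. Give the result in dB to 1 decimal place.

Source at 10.4 m: Lp = 107.0 − 20·log₁₀(10.4) − 11 = 75.7 dB.
Σ 10^(Lᵢ/10) = 2.889e+09.
Back to dB: 10·log₁₀ Σ = 94.6 dB.

94.6 dB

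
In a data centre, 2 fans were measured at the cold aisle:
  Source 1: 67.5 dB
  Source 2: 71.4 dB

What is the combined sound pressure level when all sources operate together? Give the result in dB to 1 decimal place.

72.9 dB

Σ 10^(Lᵢ/10) = 1.943e+07.
L_total = 10·log₁₀(1.943e+07) = 72.9 dB.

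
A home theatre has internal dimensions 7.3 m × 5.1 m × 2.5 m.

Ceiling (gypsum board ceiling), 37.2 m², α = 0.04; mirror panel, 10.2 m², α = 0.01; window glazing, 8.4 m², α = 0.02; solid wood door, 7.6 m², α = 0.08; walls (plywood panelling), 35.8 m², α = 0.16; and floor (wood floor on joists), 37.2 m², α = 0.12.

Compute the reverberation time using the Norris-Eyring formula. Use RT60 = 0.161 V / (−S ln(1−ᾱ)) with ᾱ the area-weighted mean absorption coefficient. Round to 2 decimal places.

1.14 s

S = Σ Sᵢ = 136.4 m².
Absorption A = 37.2·0.04 + 10.2·0.01 + 8.4·0.02 + 7.6·0.08 + 35.8·0.16 + 37.2·0.12 = 12.558 sabins.
Mean coefficient ᾱ = A/S = 0.0921.
Eyring denominator: −S ln(1−ᾱ) = 13.179.
V = 7.3 × 5.1 × 2.5 = 93.075 m³.
RT60 = 0.161 × 93.075 / 13.179 = 1.14 s.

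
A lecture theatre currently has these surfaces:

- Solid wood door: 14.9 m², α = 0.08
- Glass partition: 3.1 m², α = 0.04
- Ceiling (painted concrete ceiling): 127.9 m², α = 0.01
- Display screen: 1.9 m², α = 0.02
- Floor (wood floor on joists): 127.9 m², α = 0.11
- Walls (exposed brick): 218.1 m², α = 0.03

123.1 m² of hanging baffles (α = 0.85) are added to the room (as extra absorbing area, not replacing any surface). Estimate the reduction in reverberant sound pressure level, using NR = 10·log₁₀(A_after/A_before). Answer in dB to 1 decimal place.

7.4 dB

Summing Sᵢαᵢ: 1.192 + 0.124 + 1.279 + 0.038 + 14.069 + 6.543 → A_before = 23.245 sabins.
Added absorption = 123.1 × 0.85 = 104.635 sabins.
A_after = 23.245 + 104.635 = 127.880 sabins.
NR = 10·log₁₀(127.880/23.245) = 7.4 dB.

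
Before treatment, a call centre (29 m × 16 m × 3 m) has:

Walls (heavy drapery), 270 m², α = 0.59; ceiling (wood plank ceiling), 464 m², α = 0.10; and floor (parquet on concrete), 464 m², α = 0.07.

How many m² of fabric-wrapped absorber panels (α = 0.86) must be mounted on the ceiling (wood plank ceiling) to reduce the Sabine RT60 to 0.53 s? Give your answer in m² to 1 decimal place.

Total absorption A₁ = 270·0.59 + 464·0.10 + 464·0.07
  = 159.300 + 46.400 + 32.480 = 238.180 m² sabins.
V = 1392 m³. Target absorption A₂ = 0.161 × 1392 / 0.53 = 422.853 sabins.
Absorption to add: 422.853 − 238.180 = 184.673 sabins.
Each m² of panel replacing the ceiling (wood plank ceiling) adds (0.86 − 0.10) = 0.76 sabins.
Area = ΔA/Δα = 184.673/0.76 = 243.0 m².

243.0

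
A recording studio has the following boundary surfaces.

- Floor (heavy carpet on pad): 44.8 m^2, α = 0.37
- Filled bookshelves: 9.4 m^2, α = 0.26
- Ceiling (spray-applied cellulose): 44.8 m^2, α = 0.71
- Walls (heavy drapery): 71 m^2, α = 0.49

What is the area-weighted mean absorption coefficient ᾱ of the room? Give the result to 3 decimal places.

S = Σ Sᵢ = 44.8 + 9.4 + 44.8 + 71 = 170.0 m^2.
Weighted sum Σ Sα = 85.618.
ᾱ = A/S = 0.504.

0.504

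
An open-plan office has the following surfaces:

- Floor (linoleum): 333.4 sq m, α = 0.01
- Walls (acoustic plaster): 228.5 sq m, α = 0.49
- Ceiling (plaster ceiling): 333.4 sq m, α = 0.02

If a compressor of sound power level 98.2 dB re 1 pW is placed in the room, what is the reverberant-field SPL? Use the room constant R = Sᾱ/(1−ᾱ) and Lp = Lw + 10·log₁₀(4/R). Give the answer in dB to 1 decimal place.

82.7 dB

A = 121.967 sabins; S = 895.3 sq m.
ᾱ = 0.1362, so room constant R = A/(1−ᾱ) = 141.198 sq m.
Lp = Lw + 10 log₁₀(4/R) = 98.2 -15.48 = 82.7 dB.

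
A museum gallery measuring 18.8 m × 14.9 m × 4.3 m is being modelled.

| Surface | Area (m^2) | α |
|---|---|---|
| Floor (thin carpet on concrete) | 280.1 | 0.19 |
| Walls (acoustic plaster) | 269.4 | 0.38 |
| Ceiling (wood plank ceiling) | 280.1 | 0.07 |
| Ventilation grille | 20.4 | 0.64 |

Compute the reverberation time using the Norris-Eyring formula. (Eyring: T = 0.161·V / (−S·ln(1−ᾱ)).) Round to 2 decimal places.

S = Σ Sᵢ = 850.0 m^2.
Σ(Sᵢαᵢ) = 280.1·0.19 + 269.4·0.38 + 280.1·0.07 + 20.4·0.64 = 188.254.
ᾱ = 188.254 / 850.0 = 0.2215.
−S·ln(1−ᾱ) = −850.0 × ln(1 − 0.2215) = 212.828.
V = 18.8 × 14.9 × 4.3 = 1204.516 m³.
T = 0.161·V/[−S·ln(1−ᾱ)] = 0.161·1204.516/212.828 = 0.91 s.

0.91 sec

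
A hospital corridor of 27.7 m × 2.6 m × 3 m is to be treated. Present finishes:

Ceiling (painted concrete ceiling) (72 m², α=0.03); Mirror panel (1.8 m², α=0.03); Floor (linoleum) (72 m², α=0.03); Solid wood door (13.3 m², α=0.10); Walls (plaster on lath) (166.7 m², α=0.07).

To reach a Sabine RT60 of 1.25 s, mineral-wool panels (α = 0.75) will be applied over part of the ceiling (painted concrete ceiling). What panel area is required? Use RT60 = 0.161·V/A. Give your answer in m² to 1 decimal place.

Total absorption A₁ = 72·0.03 + 1.8·0.03 + 72·0.03 + 13.3·0.10 + 166.7·0.07
  = 2.160 + 0.054 + 2.160 + 1.330 + 11.669 = 17.373 m² sabins.
V = 216.06 m³. Target absorption A₂ = 0.161 × 216.06 / 1.25 = 27.829 sabins.
ΔA needed = 27.829 − 17.373 = 10.456 sabins.
Net gain per m²: Δα = 0.75 − 0.03 = 0.72.
Area = ΔA/Δα = 10.456/0.72 = 14.5 m².

14.5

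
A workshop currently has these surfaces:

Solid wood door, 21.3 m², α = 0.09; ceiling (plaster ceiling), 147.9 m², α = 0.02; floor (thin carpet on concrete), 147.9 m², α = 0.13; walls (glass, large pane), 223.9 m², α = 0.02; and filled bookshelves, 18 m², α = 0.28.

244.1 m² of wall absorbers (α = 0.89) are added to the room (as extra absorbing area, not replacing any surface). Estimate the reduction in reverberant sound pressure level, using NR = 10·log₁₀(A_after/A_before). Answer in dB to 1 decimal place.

8.7 dB

Summing Sᵢαᵢ: 1.917 + 2.958 + 19.227 + 4.478 + 5.040 → A_before = 33.620 sabins.
Added absorption = 244.1 × 0.89 = 217.249 sabins.
New total A_after = 250.869 sabins.
Reduction = 10 log₁₀(A_after/A_before) = 10 log₁₀(7.4619) = 8.7 dB.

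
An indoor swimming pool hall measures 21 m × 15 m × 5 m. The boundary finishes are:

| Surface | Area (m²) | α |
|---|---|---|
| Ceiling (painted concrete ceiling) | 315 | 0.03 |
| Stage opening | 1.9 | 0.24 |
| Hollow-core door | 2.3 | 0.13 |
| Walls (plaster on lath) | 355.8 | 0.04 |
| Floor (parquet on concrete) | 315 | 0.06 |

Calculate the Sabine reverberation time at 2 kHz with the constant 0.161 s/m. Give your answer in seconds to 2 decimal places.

Equivalent absorption area: A = 315*0.03 + 1.9*0.24 + 2.3*0.13 + 355.8*0.04 + 315*0.06 = 43.337 m².
Volume V = 21 × 15 × 5 = 1575 m³.
RT60 = 0.161 · V / A = 0.161 × 1575 / 43.337 = 5.85 s.

5.85 s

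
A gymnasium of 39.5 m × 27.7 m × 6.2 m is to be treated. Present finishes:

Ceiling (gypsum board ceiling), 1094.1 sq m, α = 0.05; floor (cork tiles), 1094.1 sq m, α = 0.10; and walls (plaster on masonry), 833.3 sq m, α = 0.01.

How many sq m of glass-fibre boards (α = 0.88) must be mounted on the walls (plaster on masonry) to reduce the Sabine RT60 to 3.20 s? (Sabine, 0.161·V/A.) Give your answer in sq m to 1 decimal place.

Equivalent absorption area: A₁ = 1094.1·0.05 + 1094.1·0.10 + 833.3·0.01 = 172.448 sq m.
Required A₂ = 0.161·6783.73/3.20 = 341.306 sabins.
Absorption to add: 341.306 − 172.448 = 168.858 sabins.
Each sq m of panel replacing the walls (plaster on masonry) adds (0.88 − 0.01) = 0.87 sabins.
Area = ΔA/Δα = 168.858/0.87 = 194.1 sq m.

194.1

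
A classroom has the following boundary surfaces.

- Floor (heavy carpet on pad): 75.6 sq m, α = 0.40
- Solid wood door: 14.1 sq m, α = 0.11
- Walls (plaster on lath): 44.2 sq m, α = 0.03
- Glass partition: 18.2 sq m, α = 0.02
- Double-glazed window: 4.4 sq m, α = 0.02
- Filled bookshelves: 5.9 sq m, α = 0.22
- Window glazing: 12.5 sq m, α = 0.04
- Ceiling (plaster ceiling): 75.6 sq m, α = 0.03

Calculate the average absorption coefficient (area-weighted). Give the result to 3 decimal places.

S = Σ Sᵢ = 75.6 + 14.1 + 44.2 + 18.2 + 4.4 + 5.9 + 12.5 + 75.6 = 250.5 sq m.
Weighted sum Σ Sα = 37.635.
ᾱ = 37.635 / 250.5 = 0.150.

0.150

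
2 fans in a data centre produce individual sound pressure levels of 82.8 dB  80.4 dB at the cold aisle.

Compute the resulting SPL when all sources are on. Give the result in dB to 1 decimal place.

Converting to relative power and adding: 10^(82.8/10) + 10^(80.4/10) = 3.002e+08.
Combined level = 10 log₁₀(3.002e+08) = 84.8 dB.

84.8 dB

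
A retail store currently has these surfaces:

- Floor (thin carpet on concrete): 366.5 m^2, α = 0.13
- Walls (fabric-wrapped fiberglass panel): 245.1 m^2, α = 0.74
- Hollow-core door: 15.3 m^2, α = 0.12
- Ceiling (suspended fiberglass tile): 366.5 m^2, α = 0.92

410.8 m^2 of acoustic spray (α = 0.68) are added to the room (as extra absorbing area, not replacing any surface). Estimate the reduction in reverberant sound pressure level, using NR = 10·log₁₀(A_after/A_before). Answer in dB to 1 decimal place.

A_before = Σ Sᵢαᵢ = 366.5×0.13 + 245.1×0.74 + 15.3×0.12 + 366.5×0.92 = 568.035 sabins.
Added absorption = 410.8 × 0.68 = 279.344 sabins.
New total A_after = 847.379 sabins.
NR = 10·log₁₀(847.379/568.035) = 1.7 dB.

1.7 dB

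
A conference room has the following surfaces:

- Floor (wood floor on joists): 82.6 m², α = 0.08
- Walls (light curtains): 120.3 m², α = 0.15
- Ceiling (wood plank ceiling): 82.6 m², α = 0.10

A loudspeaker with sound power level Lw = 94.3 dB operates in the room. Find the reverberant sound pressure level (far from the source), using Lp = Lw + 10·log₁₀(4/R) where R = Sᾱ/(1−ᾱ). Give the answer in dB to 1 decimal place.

84.6 dB

A = 32.913 sabins; S = 285.5 m².
ᾱ = 0.1153, so room constant R = A/(1−ᾱ) = 37.202 m².
Lp = Lw + 10 log₁₀(4/R) = 94.3 -9.69 = 84.6 dB.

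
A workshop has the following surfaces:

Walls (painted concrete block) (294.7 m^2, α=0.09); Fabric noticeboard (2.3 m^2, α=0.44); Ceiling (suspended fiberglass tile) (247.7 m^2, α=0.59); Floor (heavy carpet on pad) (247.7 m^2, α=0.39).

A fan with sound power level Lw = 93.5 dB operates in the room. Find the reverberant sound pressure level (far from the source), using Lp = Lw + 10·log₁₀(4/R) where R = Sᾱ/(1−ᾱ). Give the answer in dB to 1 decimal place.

Σ(Sᵢαᵢ) = 294.7·0.09 + 2.3·0.44 + 247.7·0.59 + 247.7·0.39 = 270.281; total area S = 792.4 m^2.
ᾱ = 270.281/792.4 = 0.3411; R = Sᾱ/(1−ᾱ) = 270.281/(1−0.3411) = 410.200 m^2.
Lp = 93.5 + 10·log₁₀(4/410.200) = 93.5 + (-20.11) = 73.4 dB.

73.4 dB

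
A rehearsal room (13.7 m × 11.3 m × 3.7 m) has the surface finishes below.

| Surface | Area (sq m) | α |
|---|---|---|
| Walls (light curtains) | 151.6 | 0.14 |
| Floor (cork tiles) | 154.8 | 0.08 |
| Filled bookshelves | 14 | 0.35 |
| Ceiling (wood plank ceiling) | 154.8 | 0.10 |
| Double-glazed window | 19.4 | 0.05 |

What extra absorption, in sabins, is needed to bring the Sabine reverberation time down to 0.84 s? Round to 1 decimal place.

Summing Sᵢαᵢ: 21.224 + 12.384 + 4.900 + 15.480 + 0.970 → A₁ = 54.958 sabins.
For T = 0.84 s, need A₂ = 0.161·V/T = 0.161·572.797/0.84 = 109.786 sabins.
ΔA = A₂ − A₁ = 109.786 − 54.958 = 54.8 sabins.

54.8 sabins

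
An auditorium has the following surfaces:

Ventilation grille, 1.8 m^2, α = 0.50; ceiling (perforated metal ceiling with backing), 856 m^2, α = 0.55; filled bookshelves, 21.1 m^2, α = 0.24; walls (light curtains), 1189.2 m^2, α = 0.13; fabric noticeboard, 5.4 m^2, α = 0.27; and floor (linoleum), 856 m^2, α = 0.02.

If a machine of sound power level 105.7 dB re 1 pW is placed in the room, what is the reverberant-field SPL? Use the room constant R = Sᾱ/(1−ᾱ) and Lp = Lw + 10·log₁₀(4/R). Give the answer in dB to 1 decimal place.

82.5 dB

A = 649.938 sabins; S = 2929.5 m^2.
ᾱ = 0.2219, so room constant R = A/(1−ᾱ) = 835.289 m^2.
Lp = 105.7 + 10·log₁₀(4/835.289) = 105.7 + (-23.20) = 82.5 dB.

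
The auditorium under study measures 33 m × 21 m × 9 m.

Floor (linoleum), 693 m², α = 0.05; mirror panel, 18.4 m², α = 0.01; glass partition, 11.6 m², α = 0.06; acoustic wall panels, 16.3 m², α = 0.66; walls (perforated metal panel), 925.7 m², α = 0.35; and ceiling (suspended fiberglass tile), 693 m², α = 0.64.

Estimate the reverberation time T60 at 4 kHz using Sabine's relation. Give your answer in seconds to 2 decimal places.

1.23 s

Total absorption A = 693·0.05 + 18.4·0.01 + 11.6·0.06 + 16.3·0.66 + 925.7·0.35 + 693·0.64
  = 34.650 + 0.184 + 0.696 + 10.758 + 323.995 + 443.520 = 813.803 m² sabins.
V = 33·21·9 = 6237 m³.
RT60 = 0.161 · V / A = 0.161 × 6237 / 813.803 = 1.23 s.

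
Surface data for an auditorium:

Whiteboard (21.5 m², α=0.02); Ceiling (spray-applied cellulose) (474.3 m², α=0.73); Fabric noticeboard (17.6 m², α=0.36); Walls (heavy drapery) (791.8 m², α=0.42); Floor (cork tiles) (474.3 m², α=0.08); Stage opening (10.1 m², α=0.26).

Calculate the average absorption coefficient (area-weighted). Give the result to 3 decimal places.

0.406

Total surface area S = 1789.6 m².
Σ(Sᵢαᵢ) = 21.5*0.02 + 474.3*0.73 + 17.6*0.36 + 791.8*0.42 + 474.3*0.08 + 10.1*0.26 = 726.131.
ᾱ = 726.131 / 1789.6 = 0.406.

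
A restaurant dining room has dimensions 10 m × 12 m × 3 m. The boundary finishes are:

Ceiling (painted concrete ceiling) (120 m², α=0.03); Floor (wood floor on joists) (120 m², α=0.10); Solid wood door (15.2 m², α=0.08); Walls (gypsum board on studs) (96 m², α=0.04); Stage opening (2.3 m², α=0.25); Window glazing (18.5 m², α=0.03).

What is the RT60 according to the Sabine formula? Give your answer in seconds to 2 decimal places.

Total absorption A = 120×0.03 + 120×0.10 + 15.2×0.08 + 96×0.04 + 2.3×0.25 + 18.5×0.03
  = 3.600 + 12.000 + 1.216 + 3.840 + 0.575 + 0.555 = 21.786 m² sabins.
Room volume: 360 m³.
T = 0.161 V/A = 0.161·360/21.786 = 2.66 s.

2.66 seconds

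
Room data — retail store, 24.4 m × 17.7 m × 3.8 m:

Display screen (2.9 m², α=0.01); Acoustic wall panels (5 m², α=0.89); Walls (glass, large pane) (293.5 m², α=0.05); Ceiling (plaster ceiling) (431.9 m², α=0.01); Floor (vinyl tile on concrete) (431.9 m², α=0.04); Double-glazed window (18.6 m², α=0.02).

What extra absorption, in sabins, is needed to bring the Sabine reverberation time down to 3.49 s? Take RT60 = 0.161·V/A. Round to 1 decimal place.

34.6 sabins

Total absorption A₁ = 2.9×0.01 + 5×0.89 + 293.5×0.05 + 431.9×0.01 + 431.9×0.04 + 18.6×0.02
  = 0.029 + 4.450 + 14.675 + 4.319 + 17.276 + 0.372 = 41.121 m² sabins.
For T = 3.49 s, need A₂ = 0.161·V/T = 0.161·1641.144/3.49 = 75.709 sabins.
Shortfall: 75.709 − 41.121 = 34.6 sabins.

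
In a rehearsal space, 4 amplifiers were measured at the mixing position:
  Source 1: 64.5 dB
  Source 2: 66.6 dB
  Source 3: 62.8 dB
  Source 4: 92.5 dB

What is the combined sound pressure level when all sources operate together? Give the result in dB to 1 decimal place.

92.5 dB

Converting to relative power and adding: 10^(64.5/10) + 10^(66.6/10) + 10^(62.8/10) + 10^(92.5/10) = 1.788e+09.
Combined level = 10 log₁₀(1.788e+09) = 92.5 dB.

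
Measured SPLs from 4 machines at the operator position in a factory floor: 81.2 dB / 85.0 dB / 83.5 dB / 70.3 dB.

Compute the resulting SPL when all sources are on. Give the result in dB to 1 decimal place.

Converting to relative power and adding: 10^(81.2/10) + 10^(85.0/10) + 10^(83.5/10) + 10^(70.3/10) = 6.826e+08.
Combined level = 10 log₁₀(6.826e+08) = 88.3 dB.

88.3 dB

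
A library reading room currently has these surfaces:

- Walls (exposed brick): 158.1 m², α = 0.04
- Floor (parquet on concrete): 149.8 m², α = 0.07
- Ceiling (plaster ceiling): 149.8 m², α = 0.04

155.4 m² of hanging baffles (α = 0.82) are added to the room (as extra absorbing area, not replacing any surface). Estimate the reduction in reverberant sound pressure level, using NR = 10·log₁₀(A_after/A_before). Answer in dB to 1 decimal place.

A_before = Σ Sᵢαᵢ = 158.1×0.04 + 149.8×0.07 + 149.8×0.04 = 22.802 sabins.
Added absorption = 155.4 × 0.82 = 127.428 sabins.
New total A_after = 150.230 sabins.
NR = 10·log₁₀(150.230/22.802) = 8.2 dB.

8.2 dB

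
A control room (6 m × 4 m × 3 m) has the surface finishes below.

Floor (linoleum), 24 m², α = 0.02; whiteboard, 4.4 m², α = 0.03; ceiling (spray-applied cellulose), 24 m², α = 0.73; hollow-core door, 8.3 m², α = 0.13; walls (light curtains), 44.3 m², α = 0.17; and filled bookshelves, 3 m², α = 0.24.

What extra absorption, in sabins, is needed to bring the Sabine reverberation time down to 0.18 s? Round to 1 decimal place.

Summing Sᵢαᵢ: 0.480 + 0.132 + 17.520 + 1.079 + 7.531 + 0.720 → A₁ = 27.462 sabins.
Target A₂ = 0.161·72/0.18 = 64.400 sabins (V = 72 m³).
Shortfall: 64.400 − 27.462 = 36.9 sabins.

36.9 sabins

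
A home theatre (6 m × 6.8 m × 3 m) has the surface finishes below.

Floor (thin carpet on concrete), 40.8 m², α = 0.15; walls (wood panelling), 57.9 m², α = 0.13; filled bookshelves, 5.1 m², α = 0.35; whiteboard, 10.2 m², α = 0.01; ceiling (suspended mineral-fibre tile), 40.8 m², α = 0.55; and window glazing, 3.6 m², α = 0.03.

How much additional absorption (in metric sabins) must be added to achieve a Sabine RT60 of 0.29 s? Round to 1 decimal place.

Equivalent absorption area: A₁ = 40.8·0.15 + 57.9·0.13 + 5.1·0.35 + 10.2·0.01 + 40.8·0.55 + 3.6·0.03 = 38.082 m².
Target A₂ = 0.161·122.4/0.29 = 67.953 sabins (V = 122.4 m³).
ΔA = A₂ − A₁ = 67.953 − 38.082 = 29.9 sabins.

29.9 sabins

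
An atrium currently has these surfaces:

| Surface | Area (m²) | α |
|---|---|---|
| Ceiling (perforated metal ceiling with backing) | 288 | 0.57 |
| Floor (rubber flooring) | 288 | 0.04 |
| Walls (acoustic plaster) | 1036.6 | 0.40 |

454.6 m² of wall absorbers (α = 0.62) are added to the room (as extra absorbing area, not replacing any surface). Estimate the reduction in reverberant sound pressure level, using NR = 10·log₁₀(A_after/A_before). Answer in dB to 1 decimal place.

1.7 dB

Total absorption A_before = 288*0.57 + 288*0.04 + 1036.6*0.40
  = 164.160 + 11.520 + 414.640 = 590.320 m² sabins.
Treatment contributes 454.6·0.62 = 281.852 sabins.
New total A_after = 872.172 sabins.
NR = 10·log₁₀(872.172/590.320) = 1.7 dB.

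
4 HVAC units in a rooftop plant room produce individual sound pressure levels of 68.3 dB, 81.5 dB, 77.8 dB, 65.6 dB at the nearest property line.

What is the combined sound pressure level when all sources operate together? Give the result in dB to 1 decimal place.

Sum in the linear (power) domain: Σ 10^(Lᵢ/10) = 10^(68.3/10) + 10^(81.5/10) + 10^(77.8/10) + 10^(65.6/10) = 2.119e+08.
L_total = 10·log₁₀(2.119e+08) = 83.3 dB.

83.3 dB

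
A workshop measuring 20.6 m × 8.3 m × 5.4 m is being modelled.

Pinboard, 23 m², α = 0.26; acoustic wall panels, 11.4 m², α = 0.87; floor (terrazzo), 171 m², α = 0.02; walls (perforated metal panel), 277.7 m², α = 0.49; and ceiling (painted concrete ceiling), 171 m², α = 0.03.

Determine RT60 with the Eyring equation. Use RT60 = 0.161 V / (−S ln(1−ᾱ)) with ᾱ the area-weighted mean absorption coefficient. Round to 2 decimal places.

0.81 seconds

Total surface area S = 23 + 11.4 + 171 + 277.7 + 171 = 654.1 m².
Σ(Sᵢαᵢ) = 23×0.26 + 11.4×0.87 + 171×0.02 + 277.7×0.49 + 171×0.03 = 160.521.
Mean coefficient ᾱ = A/S = 0.2454.
−S·ln(1−ᾱ) = −654.1 × ln(1 − 0.2454) = 184.173.
V = 20.6 × 8.3 × 5.4 = 923.292 m³.
T = 0.161·V/[−S·ln(1−ᾱ)] = 0.161·923.292/184.173 = 0.81 s.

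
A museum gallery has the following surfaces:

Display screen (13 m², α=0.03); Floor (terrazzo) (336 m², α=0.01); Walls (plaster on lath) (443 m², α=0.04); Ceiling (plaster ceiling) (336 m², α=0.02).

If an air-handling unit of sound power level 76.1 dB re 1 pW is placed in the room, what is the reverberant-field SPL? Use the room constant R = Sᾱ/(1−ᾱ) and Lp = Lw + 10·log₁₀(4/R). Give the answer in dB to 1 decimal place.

67.5 dB

A = 28.190 sabins; S = 1128.0 m².
ᾱ = 28.190/1128.0 = 0.0250; R = Sᾱ/(1−ᾱ) = 28.190/(1−0.0250) = 28.913 m².
Lp = Lw + 10 log₁₀(4/R) = 76.1 -8.59 = 67.5 dB.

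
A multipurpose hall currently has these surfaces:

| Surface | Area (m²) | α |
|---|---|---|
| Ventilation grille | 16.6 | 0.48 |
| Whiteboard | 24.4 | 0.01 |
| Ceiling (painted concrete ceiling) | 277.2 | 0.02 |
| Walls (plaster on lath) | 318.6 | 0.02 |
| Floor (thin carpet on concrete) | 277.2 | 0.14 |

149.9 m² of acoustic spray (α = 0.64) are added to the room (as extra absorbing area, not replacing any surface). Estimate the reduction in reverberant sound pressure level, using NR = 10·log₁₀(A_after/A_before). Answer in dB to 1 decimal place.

A_before = Σ Sᵢαᵢ = 16.6*0.48 + 24.4*0.01 + 277.2*0.02 + 318.6*0.02 + 277.2*0.14 = 58.936 sabins.
Added absorption = 149.9 × 0.64 = 95.936 sabins.
A_after = 58.936 + 95.936 = 154.872 sabins.
NR = 10·log₁₀(154.872/58.936) = 4.2 dB.

4.2 dB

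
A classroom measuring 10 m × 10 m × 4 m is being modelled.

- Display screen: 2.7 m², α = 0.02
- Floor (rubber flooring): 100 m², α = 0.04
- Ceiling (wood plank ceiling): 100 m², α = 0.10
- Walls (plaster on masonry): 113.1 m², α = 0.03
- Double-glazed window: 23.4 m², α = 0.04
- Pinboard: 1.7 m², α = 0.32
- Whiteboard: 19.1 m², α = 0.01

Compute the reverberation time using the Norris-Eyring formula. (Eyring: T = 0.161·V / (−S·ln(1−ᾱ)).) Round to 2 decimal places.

Total surface area S = 2.7 + 100 + 100 + 113.1 + 23.4 + 1.7 + 19.1 = 360.0 m².
Σ(Sᵢαᵢ) = 2.7×0.02 + 100×0.04 + 100×0.10 + 113.1×0.03 + 23.4×0.04 + 1.7×0.32 + 19.1×0.01 = 19.118.
ᾱ = 19.118 / 360.0 = 0.0531.
Eyring denominator: −S ln(1−ᾱ) = 19.642.
V = 10 × 10 × 4 = 400 m³.
RT60 = 0.161 × 400 / 19.642 = 3.28 s.

3.28 sec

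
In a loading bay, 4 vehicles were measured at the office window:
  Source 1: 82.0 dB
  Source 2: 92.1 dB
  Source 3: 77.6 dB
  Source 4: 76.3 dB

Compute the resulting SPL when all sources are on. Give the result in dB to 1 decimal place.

92.7 dB

Σ 10^(Lᵢ/10) = 1.881e+09.
L_total = 10·log₁₀(1.881e+09) = 92.7 dB.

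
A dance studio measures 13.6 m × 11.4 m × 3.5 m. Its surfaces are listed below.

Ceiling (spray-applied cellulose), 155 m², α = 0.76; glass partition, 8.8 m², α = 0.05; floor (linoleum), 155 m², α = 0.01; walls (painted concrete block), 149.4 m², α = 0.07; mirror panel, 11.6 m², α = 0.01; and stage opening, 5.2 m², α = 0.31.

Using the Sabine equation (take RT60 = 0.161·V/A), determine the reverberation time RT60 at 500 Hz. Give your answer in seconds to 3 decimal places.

Summing Sᵢαᵢ: 117.800 + 0.440 + 1.550 + 10.458 + 0.116 + 1.612 → A = 131.976 sabins.
Room volume: 542.64 m³.
Sabine: RT60 = 0.161 × 542.64 / 131.976 = 0.662 s.

0.662 sec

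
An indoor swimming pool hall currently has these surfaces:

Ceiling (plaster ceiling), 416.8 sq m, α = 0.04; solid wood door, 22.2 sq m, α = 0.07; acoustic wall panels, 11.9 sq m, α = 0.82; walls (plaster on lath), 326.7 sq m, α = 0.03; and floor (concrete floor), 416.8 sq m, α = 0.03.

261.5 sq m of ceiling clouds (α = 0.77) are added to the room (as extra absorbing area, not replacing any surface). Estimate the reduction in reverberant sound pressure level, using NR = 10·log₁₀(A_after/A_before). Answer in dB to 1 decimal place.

Summing Sᵢαᵢ: 16.672 + 1.554 + 9.758 + 9.801 + 12.504 → A_before = 50.289 sabins.
Treatment contributes 261.5·0.77 = 201.355 sabins.
New total A_after = 251.644 sabins.
Reduction = 10 log₁₀(A_after/A_before) = 10 log₁₀(5.0040) = 7.0 dB.

7.0 dB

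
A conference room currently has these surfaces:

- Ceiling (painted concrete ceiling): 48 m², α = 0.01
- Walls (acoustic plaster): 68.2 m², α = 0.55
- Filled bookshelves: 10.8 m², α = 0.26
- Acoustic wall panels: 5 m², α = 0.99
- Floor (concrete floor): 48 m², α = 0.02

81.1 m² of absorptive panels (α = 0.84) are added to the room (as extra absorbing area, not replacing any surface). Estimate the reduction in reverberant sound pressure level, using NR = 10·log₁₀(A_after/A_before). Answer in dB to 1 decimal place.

Summing Sᵢαᵢ: 0.480 + 37.510 + 2.808 + 4.950 + 0.960 → A_before = 46.708 sabins.
Added absorption = 81.1 × 0.84 = 68.124 sabins.
A_after = 46.708 + 68.124 = 114.832 sabins.
NR = 10·log₁₀(114.832/46.708) = 3.9 dB.

3.9 dB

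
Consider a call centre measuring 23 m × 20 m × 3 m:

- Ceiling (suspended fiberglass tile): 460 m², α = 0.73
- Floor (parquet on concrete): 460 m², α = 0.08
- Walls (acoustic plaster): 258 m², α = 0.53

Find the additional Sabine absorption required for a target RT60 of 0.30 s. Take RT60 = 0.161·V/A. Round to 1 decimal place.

Total absorption A₁ = 460*0.73 + 460*0.08 + 258*0.53
  = 335.800 + 36.800 + 136.740 = 509.340 m² sabins.
For T = 0.30 s, need A₂ = 0.161·V/T = 0.161·1380/0.30 = 740.600 sabins.
ΔA = A₂ − A₁ = 740.600 − 509.340 = 231.3 sabins.

231.3 sabins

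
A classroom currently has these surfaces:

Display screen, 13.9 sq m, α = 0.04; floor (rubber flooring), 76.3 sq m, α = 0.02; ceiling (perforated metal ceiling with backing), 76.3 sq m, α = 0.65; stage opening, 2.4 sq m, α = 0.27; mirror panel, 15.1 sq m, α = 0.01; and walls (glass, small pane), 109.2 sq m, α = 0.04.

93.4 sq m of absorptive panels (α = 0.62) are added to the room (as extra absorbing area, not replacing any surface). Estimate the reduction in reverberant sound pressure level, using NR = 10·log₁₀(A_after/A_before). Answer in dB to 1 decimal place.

3.1 dB

A_before = Σ Sᵢαᵢ = 13.9*0.04 + 76.3*0.02 + 76.3*0.65 + 2.4*0.27 + 15.1*0.01 + 109.2*0.04 = 56.844 sabins.
Treatment contributes 93.4·0.62 = 57.908 sabins.
A_after = 56.844 + 57.908 = 114.752 sabins.
NR = 10·log₁₀(114.752/56.844) = 3.1 dB.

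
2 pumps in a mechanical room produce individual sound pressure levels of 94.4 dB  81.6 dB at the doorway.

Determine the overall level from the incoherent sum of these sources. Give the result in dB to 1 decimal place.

94.6 dB

Converting to relative power and adding: 10^(94.4/10) + 10^(81.6/10) = 2.899e+09.
L_total = 10·log₁₀(2.899e+09) = 94.6 dB.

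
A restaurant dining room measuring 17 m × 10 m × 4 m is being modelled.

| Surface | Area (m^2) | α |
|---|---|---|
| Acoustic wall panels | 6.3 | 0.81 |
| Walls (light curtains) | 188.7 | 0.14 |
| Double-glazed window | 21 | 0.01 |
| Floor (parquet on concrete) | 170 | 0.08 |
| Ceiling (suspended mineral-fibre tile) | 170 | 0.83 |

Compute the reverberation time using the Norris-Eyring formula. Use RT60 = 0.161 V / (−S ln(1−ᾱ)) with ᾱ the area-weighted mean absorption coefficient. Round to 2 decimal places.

0.48 seconds

S = Σ Sᵢ = 556.0 m^2.
Σ(Sᵢαᵢ) = 6.3×0.81 + 188.7×0.14 + 21×0.01 + 170×0.08 + 170×0.83 = 186.431.
ᾱ = 186.431 / 556.0 = 0.3353.
−S·ln(1−ᾱ) = −556.0 × ln(1 − 0.3353) = 227.081.
V = 17 × 10 × 4 = 680 m³.
RT60 = 0.161 × 680 / 227.081 = 0.48 s.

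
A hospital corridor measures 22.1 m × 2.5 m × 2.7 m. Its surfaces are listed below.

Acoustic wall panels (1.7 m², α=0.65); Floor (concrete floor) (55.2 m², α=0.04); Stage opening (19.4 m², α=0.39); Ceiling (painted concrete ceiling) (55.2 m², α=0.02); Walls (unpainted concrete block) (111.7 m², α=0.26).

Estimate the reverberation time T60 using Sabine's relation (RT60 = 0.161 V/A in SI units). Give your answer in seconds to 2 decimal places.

0.59 seconds

Total absorption A = 1.7·0.65 + 55.2·0.04 + 19.4·0.39 + 55.2·0.02 + 111.7·0.26
  = 1.105 + 2.208 + 7.566 + 1.104 + 29.042 = 41.025 m² sabins.
V = 22.1·2.5·2.7 = 149.175 m³.
Sabine: RT60 = 0.161 × 149.175 / 41.025 = 0.59 s.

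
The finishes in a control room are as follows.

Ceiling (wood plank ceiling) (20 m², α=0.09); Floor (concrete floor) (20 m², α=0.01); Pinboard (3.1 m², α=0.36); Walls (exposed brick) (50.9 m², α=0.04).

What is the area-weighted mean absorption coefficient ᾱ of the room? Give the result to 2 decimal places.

Total surface area S = 94.0 m².
Weighted sum Σ Sα = 5.152.
ᾱ = 5.152 / 94.0 = 0.05.

0.05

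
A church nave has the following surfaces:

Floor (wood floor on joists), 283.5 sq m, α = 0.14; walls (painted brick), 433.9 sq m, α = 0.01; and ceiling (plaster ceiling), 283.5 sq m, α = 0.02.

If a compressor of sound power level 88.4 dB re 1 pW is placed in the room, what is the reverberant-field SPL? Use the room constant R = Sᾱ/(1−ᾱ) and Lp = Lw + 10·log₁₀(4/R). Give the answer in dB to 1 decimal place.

A = 49.699 sabins; S = 1000.9 sq m.
ᾱ = 49.699/1000.9 = 0.0497; R = Sᾱ/(1−ᾱ) = 49.699/(1−0.0497) = 52.298 sq m.
Lp = 88.4 + 10·log₁₀(4/52.298) = 88.4 + (-11.16) = 77.2 dB.

77.2 dB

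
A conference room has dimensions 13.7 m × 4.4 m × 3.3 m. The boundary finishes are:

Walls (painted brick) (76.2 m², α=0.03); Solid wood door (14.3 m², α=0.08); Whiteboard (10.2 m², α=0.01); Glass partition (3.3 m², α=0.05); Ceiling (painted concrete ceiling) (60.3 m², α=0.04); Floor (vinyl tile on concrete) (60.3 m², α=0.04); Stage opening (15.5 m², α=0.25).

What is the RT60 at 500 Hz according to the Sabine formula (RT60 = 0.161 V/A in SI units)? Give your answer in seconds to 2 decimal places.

Total absorption A = 76.2×0.03 + 14.3×0.08 + 10.2×0.01 + 3.3×0.05 + 60.3×0.04 + 60.3×0.04 + 15.5×0.25
  = 2.286 + 1.144 + 0.102 + 0.165 + 2.412 + 2.412 + 3.875 = 12.396 m² sabins.
Volume V = 13.7 × 4.4 × 3.3 = 198.924 m³.
RT60 = 0.161 · V / A = 0.161 × 198.924 / 12.396 = 2.58 s.

2.58 seconds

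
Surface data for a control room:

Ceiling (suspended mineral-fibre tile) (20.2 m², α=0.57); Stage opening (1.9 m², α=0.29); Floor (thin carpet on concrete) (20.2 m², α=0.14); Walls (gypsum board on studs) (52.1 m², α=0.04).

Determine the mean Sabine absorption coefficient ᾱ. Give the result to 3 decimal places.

Total surface area S = 94.4 m².
Σ(Sᵢαᵢ) = 20.2×0.57 + 1.9×0.29 + 20.2×0.14 + 52.1×0.04 = 16.977.
ᾱ = A/S = 0.180.

0.180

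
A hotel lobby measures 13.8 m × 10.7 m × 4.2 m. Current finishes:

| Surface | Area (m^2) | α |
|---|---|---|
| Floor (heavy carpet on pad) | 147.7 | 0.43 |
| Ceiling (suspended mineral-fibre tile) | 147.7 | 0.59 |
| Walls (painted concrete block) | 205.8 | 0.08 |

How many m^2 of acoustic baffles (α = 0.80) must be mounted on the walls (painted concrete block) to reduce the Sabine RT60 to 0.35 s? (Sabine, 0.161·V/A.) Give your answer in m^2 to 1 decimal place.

164.1

Equivalent absorption area: A₁ = 147.7·0.43 + 147.7·0.59 + 205.8·0.08 = 167.118 m^2.
V = 620.172 m³. Target absorption A₂ = 0.161 × 620.172 / 0.35 = 285.279 sabins.
Absorption to add: 285.279 − 167.118 = 118.161 sabins.
Each m^2 of panel replacing the walls (painted concrete block) adds (0.80 − 0.08) = 0.72 sabins.
Panel area = 118.161 / 0.72 = 164.1 m^2.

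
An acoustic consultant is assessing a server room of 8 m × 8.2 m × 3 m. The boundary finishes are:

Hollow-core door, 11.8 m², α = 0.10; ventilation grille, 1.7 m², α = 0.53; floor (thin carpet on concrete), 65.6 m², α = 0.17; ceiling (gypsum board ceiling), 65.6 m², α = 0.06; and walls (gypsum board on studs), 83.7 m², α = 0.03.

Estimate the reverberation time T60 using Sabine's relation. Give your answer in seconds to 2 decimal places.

Equivalent absorption area: A = 11.8*0.10 + 1.7*0.53 + 65.6*0.17 + 65.6*0.06 + 83.7*0.03 = 19.680 m².
Room volume: 196.8 m³.
T = 0.161 V/A = 0.161·196.8/19.680 = 1.61 s.

1.61 s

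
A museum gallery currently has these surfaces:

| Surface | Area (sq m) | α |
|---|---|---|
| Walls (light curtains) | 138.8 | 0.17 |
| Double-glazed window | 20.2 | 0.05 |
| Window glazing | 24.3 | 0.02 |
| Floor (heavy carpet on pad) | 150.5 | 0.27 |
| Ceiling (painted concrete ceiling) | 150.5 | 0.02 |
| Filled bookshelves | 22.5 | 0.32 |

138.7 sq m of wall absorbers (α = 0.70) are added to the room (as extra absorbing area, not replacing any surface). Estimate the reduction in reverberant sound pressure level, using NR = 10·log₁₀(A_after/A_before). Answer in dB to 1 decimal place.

Summing Sᵢαᵢ: 23.596 + 1.010 + 0.486 + 40.635 + 3.010 + 7.200 → A_before = 75.937 sabins.
Treatment contributes 138.7·0.70 = 97.090 sabins.
New total A_after = 173.027 sabins.
NR = 10·log₁₀(173.027/75.937) = 3.6 dB.

3.6 dB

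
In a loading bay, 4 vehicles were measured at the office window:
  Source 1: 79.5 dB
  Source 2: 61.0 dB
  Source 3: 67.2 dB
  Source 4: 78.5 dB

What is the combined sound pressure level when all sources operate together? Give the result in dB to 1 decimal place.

Σ 10^(Lᵢ/10) = 1.664e+08.
Combined level = 10 log₁₀(1.664e+08) = 82.2 dB.

82.2 dB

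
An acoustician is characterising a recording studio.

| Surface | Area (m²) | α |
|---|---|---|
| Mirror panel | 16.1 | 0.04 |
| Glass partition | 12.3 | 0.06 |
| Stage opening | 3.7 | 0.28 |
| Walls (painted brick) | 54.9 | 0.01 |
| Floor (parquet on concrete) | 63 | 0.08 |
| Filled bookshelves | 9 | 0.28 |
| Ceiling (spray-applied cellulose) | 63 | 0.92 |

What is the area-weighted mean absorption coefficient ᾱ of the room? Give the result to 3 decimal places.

Total surface area S = 222.0 m².
Weighted sum Σ Sα = 68.487.
ᾱ = 68.487 / 222.0 = 0.308.

0.308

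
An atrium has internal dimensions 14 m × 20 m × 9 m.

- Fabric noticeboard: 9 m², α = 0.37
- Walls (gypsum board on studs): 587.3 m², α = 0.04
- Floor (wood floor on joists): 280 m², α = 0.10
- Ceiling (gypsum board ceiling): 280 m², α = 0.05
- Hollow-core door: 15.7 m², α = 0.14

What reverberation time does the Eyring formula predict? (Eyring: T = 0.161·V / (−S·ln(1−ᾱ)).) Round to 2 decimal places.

Total surface area S = 9 + 587.3 + 280 + 280 + 15.7 = 1172.0 m².
Absorption A = 9·0.37 + 587.3·0.04 + 280·0.10 + 280·0.05 + 15.7·0.14 = 71.020 sabins.
ᾱ = 71.020 / 1172.0 = 0.0606.
Eyring denominator: −S ln(1−ᾱ) = 73.266.
V = 14 × 20 × 9 = 2520 m³.
RT60 = 0.161 × 2520 / 73.266 = 5.54 s.

5.54 seconds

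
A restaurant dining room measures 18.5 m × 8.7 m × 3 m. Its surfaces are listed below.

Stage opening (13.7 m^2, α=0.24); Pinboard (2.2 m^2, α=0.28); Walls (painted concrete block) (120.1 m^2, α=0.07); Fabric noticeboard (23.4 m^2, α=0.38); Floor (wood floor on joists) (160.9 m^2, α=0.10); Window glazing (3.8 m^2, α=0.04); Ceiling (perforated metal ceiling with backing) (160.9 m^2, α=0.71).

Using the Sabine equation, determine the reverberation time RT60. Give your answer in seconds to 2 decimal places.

Equivalent absorption area: A = 13.7·0.24 + 2.2·0.28 + 120.1·0.07 + 23.4·0.38 + 160.9·0.10 + 3.8·0.04 + 160.9·0.71 = 151.684 m^2.
Volume V = 18.5 × 8.7 × 3 = 482.85 m³.
RT60 = 0.161 · V / A = 0.161 × 482.85 / 151.684 = 0.51 s.

0.51 seconds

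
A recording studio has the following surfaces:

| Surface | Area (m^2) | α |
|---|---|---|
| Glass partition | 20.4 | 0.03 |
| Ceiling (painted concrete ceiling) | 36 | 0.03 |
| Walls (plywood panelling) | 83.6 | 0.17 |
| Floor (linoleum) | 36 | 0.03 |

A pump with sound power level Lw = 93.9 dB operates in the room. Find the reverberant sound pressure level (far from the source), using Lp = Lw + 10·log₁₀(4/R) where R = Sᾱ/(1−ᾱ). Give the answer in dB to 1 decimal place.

A = 16.984 sabins; S = 176.0 m^2.
ᾱ = 16.984/176.0 = 0.0965; R = Sᾱ/(1−ᾱ) = 16.984/(1−0.0965) = 18.798 m^2.
Lp = 93.9 + 10·log₁₀(4/18.798) = 93.9 + (-6.72) = 87.2 dB.

87.2 dB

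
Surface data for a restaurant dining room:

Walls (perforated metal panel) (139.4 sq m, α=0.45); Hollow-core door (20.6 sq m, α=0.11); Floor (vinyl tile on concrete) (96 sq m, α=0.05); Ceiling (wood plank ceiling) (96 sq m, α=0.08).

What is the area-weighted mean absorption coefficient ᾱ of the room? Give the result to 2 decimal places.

S = Σ Sᵢ = 139.4 + 20.6 + 96 + 96 = 352.0 sq m.
A = 139.4*0.45 + 20.6*0.11 + 96*0.05 + 96*0.08 = 77.476 sabins.
ᾱ = 77.476 / 352.0 = 0.22.

0.22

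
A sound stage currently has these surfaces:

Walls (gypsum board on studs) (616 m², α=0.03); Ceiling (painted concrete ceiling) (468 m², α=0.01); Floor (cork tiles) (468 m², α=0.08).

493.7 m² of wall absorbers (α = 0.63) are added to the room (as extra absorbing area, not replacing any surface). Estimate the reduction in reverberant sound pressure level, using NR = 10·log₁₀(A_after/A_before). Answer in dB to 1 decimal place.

7.9 dB

Summing Sᵢαᵢ: 18.480 + 4.680 + 37.440 → A_before = 60.600 sabins.
Treatment contributes 493.7·0.63 = 311.031 sabins.
A_after = 60.600 + 311.031 = 371.631 sabins.
NR = 10·log₁₀(371.631/60.600) = 7.9 dB.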